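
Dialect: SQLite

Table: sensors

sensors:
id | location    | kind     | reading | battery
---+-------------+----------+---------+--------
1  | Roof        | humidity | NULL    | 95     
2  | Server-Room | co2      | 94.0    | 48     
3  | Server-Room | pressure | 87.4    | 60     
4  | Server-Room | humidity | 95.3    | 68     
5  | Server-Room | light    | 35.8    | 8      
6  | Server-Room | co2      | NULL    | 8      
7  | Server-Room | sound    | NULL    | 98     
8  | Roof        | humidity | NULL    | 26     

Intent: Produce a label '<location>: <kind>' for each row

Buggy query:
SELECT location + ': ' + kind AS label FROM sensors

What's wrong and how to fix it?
Bug: SQLite uses || for string concatenation; + coerces text to numbers (yielding 0)

Fix: Replace + with || to concatenate text

Corrected query:
SELECT location || ': ' || kind AS label FROM sensors

Result:
label                
---------------------
Roof: humidity       
Server-Room: co2     
Server-Room: pressure
Server-Room: humidity
Server-Room: light   
Server-Room: co2     
Server-Room: sound   
Roof: humidity       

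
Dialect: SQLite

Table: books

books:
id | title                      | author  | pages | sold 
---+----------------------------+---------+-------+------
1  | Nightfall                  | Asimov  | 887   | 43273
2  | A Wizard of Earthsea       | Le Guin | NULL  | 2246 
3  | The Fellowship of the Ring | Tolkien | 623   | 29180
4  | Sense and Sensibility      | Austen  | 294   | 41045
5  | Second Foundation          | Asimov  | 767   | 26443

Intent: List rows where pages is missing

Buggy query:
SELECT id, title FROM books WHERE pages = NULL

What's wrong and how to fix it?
Bug: '= NULL' is always unknown in SQL three-valued logic, so no rows match

Fix: Use IS NULL to test for NULL

Corrected query:
SELECT id, title FROM books WHERE pages IS NULL

Result:
id | title               
---+---------------------
2  | A Wizard of Earthsea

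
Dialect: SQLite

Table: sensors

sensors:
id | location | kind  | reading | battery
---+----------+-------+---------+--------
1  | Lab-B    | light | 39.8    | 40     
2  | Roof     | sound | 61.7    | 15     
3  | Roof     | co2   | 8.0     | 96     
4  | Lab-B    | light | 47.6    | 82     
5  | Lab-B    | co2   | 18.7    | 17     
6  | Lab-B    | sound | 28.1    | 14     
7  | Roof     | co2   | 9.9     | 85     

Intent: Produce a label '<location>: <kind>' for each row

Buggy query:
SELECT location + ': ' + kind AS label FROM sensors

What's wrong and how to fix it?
Bug: SQLite uses || for string concatenation; + coerces text to numbers (yielding 0)

Fix: Replace + with || to concatenate text

Corrected query:
SELECT location || ': ' || kind AS label FROM sensors

Result:
label       
------------
Lab-B: light
Roof: sound 
Roof: co2   
Lab-B: light
Lab-B: co2  
Lab-B: sound
Roof: co2   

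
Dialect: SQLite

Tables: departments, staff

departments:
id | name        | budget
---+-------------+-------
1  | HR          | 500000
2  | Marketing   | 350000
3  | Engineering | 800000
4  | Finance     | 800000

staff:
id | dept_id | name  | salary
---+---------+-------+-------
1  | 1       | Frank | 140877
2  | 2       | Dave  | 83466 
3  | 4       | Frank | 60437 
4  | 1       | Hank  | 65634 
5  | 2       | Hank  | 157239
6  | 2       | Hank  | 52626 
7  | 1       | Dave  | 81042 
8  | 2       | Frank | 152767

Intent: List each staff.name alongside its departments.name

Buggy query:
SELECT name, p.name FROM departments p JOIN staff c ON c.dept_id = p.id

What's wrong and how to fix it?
Bug: Both tables have a 'name' column; the unqualified reference is ambiguous

Fix: Qualify the column with its table alias (c.name)

Corrected query:
SELECT c.name, p.name FROM departments p JOIN staff c ON c.dept_id = p.id

Result:
name  | name     
------+----------
Frank | HR       
Dave  | Marketing
Frank | Finance  
Hank  | HR       
Hank  | Marketing
Hank  | Marketing
Dave  | HR       
Frank | Marketing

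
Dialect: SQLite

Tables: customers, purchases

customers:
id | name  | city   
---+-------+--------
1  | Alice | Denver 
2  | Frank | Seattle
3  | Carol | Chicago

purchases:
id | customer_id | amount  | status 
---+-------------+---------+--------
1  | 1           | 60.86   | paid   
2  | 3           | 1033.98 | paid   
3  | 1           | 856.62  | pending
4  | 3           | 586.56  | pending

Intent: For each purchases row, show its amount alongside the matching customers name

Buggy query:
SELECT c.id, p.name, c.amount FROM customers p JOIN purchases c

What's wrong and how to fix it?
Bug: JOIN with no ON clause produces a cartesian product; every purchases row pairs with every customers row

Fix: Add ON c.customer_id = p.id to the JOIN

Corrected query:
SELECT c.id, p.name, c.amount FROM customers p JOIN purchases c ON c.customer_id = p.id

Result:
id | name  | amount 
---+-------+--------
1  | Alice | 60.86  
2  | Carol | 1033.98
3  | Alice | 856.62 
4  | Carol | 586.56 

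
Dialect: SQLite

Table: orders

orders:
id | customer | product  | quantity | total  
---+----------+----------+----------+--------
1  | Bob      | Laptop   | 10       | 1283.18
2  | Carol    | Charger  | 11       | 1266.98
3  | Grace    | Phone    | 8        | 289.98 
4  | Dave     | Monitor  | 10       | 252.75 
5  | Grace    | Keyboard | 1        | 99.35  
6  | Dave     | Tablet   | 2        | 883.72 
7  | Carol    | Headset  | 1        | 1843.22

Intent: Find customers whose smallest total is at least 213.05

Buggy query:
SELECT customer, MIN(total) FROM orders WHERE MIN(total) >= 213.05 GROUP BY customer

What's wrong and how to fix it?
Bug: MIN() in WHERE is a misuse of aggregate

Fix: Use HAVING for the per-group MIN condition

Corrected query:
SELECT customer, MIN(total) FROM orders GROUP BY customer HAVING MIN(total) >= 213.05

Result:
customer | MIN(total)
---------+-----------
Bob      | 1283.18   
Carol    | 1266.98   
Dave     | 252.75    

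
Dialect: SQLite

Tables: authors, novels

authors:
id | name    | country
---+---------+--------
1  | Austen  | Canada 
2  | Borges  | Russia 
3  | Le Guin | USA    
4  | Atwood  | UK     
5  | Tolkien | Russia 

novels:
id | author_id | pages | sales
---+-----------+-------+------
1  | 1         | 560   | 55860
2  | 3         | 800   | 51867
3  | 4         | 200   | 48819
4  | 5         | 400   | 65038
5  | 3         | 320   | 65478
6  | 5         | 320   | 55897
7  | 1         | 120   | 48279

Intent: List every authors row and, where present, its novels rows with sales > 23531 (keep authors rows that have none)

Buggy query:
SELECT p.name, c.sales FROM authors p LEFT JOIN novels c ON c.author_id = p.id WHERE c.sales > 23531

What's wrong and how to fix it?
Bug: Filtering c.sales in WHERE discards the NULL rows produced by LEFT JOIN, turning it into an inner join

Fix: Put 'c.sales > 23531' in the JOIN's ON clause instead of WHERE

Corrected query:
SELECT p.name, c.sales FROM authors p LEFT JOIN novels c ON c.author_id = p.id AND c.sales > 23531

Result:
name    | sales
--------+------
Austen  | 48279
Austen  | 55860
Borges  | NULL 
Le Guin | 51867
Le Guin | 65478
Atwood  | 48819
Tolkien | 55897
Tolkien | 65038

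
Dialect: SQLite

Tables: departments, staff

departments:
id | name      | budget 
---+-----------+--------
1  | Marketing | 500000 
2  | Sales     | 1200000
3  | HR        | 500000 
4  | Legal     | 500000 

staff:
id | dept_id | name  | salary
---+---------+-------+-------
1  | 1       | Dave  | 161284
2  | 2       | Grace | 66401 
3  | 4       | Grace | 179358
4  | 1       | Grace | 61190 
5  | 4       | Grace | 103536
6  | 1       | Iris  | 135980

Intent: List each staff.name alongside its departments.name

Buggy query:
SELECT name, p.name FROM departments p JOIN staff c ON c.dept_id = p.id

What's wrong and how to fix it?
Bug: Both tables have a 'name' column; the unqualified reference is ambiguous

Fix: Qualify the column with its table alias (c.name)

Corrected query:
SELECT c.name, p.name FROM departments p JOIN staff c ON c.dept_id = p.id

Result:
name  | name     
------+----------
Dave  | Marketing
Grace | Sales    
Grace | Legal    
Grace | Marketing
Grace | Legal    
Iris  | Marketing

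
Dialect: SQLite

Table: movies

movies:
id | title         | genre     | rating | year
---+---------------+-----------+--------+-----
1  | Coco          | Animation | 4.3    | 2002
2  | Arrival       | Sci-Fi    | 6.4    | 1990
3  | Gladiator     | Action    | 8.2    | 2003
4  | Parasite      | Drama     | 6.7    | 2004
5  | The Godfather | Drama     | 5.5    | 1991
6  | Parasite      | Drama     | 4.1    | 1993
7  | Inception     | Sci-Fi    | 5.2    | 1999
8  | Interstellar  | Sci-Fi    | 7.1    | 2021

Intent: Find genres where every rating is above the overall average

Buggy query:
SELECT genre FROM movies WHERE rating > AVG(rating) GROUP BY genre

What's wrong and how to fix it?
Bug: AVG() is an aggregate; it can't sit directly in WHERE

Fix: Use a subquery for AVG and a HAVING MIN(...) filter so the condition holds for every row in the group

Corrected query:
SELECT genre FROM movies GROUP BY genre HAVING MIN(rating) > (SELECT AVG(rating) FROM movies)

Result:
genre 
------
Action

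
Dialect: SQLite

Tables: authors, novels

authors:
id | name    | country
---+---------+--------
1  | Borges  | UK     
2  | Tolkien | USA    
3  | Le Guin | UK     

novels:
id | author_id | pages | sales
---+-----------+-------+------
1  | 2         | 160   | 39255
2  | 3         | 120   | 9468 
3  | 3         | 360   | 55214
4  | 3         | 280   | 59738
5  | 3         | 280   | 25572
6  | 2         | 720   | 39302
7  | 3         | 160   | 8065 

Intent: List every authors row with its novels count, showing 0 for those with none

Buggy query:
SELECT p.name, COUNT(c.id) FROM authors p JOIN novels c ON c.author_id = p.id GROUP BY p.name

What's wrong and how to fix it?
Bug: An inner join excludes parents with zero children

Fix: Use LEFT JOIN so parents without children still appear (COUNT(c.id) gives 0)

Corrected query:
SELECT p.name, COUNT(c.id) FROM authors p LEFT JOIN novels c ON c.author_id = p.id GROUP BY p.name

Result:
name    | COUNT(c.id)
--------+------------
Borges  | 0          
Le Guin | 5          
Tolkien | 2          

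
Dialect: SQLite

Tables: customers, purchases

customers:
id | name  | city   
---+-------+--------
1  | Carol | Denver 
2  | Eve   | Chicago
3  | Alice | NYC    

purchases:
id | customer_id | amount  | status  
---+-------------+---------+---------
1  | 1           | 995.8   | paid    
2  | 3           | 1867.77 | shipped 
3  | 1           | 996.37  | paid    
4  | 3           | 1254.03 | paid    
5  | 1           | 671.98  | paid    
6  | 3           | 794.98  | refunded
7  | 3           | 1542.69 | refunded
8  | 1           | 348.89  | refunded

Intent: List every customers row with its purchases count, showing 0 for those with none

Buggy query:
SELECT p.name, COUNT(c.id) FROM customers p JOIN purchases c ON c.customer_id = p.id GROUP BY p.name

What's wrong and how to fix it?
Bug: INNER JOIN drops customers rows that have no matching purchases rows

Fix: Switch to LEFT JOIN to retain unmatched parent rows

Corrected query:
SELECT p.name, COUNT(c.id) FROM customers p LEFT JOIN purchases c ON c.customer_id = p.id GROUP BY p.name

Result:
name  | COUNT(c.id)
------+------------
Alice | 4          
Carol | 4          
Eve   | 0          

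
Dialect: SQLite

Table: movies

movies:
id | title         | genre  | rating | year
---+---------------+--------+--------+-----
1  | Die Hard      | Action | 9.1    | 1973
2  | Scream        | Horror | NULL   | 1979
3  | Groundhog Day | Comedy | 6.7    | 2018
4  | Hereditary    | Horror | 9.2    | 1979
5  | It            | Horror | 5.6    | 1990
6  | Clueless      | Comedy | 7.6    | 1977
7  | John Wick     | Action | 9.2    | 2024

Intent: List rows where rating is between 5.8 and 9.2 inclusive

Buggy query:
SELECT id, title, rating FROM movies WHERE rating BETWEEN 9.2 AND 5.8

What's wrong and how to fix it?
Bug: The bounds are reversed; BETWEEN a AND b requires a <= b to match anything

Fix: Write BETWEEN 5.8 AND 9.2

Corrected query:
SELECT id, title, rating FROM movies WHERE rating BETWEEN 5.8 AND 9.2

Result:
id | title         | rating
---+---------------+-------
1  | Die Hard      | 9.1   
3  | Groundhog Day | 6.7   
4  | Hereditary    | 9.2   
6  | Clueless      | 7.6   
7  | John Wick     | 9.2   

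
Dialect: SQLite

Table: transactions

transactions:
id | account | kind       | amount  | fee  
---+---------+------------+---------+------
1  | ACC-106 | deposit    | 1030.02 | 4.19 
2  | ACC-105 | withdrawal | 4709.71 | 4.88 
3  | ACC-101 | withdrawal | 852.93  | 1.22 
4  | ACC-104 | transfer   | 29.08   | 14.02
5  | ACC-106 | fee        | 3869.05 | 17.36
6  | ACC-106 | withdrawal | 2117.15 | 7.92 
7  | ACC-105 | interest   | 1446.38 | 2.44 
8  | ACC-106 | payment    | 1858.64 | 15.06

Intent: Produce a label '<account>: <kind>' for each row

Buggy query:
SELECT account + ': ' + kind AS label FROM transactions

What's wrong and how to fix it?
Bug: '+' is numeric addition; on text columns SQLite converts them to 0 instead of concatenating

Fix: Use the || operator for string concatenation

Corrected query:
SELECT account || ': ' || kind AS label FROM transactions

Result:
label              
-------------------
ACC-106: deposit   
ACC-105: withdrawal
ACC-101: withdrawal
ACC-104: transfer  
ACC-106: fee       
ACC-106: withdrawal
ACC-105: interest  
ACC-106: payment   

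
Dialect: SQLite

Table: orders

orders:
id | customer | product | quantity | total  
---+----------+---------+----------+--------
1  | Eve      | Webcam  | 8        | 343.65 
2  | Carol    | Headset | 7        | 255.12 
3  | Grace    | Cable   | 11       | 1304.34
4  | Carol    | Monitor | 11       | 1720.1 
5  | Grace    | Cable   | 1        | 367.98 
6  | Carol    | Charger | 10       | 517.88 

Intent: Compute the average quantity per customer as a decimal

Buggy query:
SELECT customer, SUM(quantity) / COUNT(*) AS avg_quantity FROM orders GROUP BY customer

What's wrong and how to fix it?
Bug: Both operands are integers, so '/' performs integer division and truncates

Fix: Cast one side to REAL so the division keeps the fractional part

Corrected query:
SELECT customer, SUM(quantity) * 1.0 / COUNT(*) AS avg_quantity FROM orders GROUP BY customer

Result:
customer | avg_quantity
---------+-------------
Carol    | 9.333333    
Eve      | 8           
Grace    | 6           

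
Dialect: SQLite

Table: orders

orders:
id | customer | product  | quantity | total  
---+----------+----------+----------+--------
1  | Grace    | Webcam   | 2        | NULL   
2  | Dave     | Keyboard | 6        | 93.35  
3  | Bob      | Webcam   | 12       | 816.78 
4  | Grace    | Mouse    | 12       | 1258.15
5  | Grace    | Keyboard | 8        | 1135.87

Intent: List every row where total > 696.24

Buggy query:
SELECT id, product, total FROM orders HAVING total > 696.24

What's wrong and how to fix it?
Bug: HAVING filters the output of aggregation, but this query has no GROUP BY and no aggregate functions, so SQLite rejects it (HAVING clause on a non-aggregate query); the condition here is per row

Fix: Replace HAVING with WHERE since the condition applies to individual rows

Corrected query:
SELECT id, product, total FROM orders WHERE total > 696.24

Result:
id | product  | total  
---+----------+--------
3  | Webcam   | 816.78 
4  | Mouse    | 1258.15
5  | Keyboard | 1135.87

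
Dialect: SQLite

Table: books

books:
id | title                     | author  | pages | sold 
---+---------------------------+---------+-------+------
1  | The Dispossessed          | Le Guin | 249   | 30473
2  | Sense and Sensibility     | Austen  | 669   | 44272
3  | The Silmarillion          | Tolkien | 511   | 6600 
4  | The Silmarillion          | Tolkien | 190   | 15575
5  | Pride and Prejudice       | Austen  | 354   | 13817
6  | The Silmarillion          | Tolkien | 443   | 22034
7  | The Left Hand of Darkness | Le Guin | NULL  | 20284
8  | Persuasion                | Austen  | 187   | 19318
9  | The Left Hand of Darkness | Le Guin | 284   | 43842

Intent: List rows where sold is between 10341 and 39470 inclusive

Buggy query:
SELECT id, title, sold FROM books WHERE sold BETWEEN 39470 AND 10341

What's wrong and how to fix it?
Bug: BETWEEN expects the lower bound first; with 39470 AND 10341 the range is empty

Fix: Swap the bounds so the smaller value comes first

Corrected query:
SELECT id, title, sold FROM books WHERE sold BETWEEN 10341 AND 39470

Result:
id | title                     | sold 
---+---------------------------+------
1  | The Dispossessed          | 30473
4  | The Silmarillion          | 15575
5  | Pride and Prejudice       | 13817
6  | The Silmarillion          | 22034
7  | The Left Hand of Darkness | 20284
8  | Persuasion                | 19318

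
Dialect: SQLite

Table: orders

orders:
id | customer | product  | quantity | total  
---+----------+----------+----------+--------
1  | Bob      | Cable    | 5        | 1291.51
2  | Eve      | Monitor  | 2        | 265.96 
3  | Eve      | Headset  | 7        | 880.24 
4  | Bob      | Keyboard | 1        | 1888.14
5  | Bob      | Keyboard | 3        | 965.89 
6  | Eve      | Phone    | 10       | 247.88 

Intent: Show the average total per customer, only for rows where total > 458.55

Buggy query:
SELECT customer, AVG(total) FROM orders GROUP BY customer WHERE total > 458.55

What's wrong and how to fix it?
Bug: Row-level WHERE must come before GROUP BY in the clause order

Fix: Move the WHERE clause before GROUP BY

Corrected query:
SELECT customer, AVG(total) FROM orders WHERE total > 458.55 GROUP BY customer

Result:
customer | AVG(total) 
---------+------------
Bob      | 1381.846667
Eve      | 880.24     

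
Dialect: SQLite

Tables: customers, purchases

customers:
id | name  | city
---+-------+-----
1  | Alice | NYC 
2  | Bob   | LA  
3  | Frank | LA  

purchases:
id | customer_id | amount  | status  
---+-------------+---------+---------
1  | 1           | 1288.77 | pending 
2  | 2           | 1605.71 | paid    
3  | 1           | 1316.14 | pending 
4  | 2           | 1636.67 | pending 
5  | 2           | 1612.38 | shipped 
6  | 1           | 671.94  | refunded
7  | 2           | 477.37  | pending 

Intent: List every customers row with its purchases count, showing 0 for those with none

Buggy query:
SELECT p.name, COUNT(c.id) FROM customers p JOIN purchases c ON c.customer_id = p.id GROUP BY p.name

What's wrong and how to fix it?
Bug: INNER JOIN drops customers rows that have no matching purchases rows

Fix: Switch to LEFT JOIN to retain unmatched parent rows

Corrected query:
SELECT p.name, COUNT(c.id) FROM customers p LEFT JOIN purchases c ON c.customer_id = p.id GROUP BY p.name

Result:
name  | COUNT(c.id)
------+------------
Alice | 3          
Bob   | 4          
Frank | 0          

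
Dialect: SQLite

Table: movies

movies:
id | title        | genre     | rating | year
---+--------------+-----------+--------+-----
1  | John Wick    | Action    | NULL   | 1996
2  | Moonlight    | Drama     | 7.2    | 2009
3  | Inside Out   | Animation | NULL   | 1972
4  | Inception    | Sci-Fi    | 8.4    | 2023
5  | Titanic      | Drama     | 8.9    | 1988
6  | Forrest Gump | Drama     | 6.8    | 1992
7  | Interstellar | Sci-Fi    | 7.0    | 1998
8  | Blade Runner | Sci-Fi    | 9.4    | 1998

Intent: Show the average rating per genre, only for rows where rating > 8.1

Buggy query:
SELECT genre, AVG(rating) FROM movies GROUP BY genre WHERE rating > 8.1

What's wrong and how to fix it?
Bug: WHERE cannot follow GROUP BY

Fix: Move the WHERE clause before GROUP BY

Corrected query:
SELECT genre, AVG(rating) FROM movies WHERE rating > 8.1 GROUP BY genre

Result:
genre  | AVG(rating)
-------+------------
Drama  | 8.9        
Sci-Fi | 8.9        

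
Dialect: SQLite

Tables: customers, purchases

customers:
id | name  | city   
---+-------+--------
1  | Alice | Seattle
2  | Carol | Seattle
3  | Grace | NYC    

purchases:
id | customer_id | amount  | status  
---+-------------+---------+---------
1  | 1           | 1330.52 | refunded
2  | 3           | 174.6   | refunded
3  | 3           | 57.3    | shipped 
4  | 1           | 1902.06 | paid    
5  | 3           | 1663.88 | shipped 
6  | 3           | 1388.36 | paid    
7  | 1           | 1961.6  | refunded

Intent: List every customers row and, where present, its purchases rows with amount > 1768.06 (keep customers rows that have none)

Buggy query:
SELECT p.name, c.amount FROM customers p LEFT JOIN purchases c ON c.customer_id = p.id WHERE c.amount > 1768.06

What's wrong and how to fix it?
Bug: Filtering c.amount in WHERE discards the NULL rows produced by LEFT JOIN, turning it into an inner join

Fix: Move the right-table condition into the ON clause so unmatched parents are kept

Corrected query:
SELECT p.name, c.amount FROM customers p LEFT JOIN purchases c ON c.customer_id = p.id AND c.amount > 1768.06

Result:
name  | amount 
------+--------
Alice | 1902.06
Alice | 1961.6 
Carol | NULL   
Grace | NULL   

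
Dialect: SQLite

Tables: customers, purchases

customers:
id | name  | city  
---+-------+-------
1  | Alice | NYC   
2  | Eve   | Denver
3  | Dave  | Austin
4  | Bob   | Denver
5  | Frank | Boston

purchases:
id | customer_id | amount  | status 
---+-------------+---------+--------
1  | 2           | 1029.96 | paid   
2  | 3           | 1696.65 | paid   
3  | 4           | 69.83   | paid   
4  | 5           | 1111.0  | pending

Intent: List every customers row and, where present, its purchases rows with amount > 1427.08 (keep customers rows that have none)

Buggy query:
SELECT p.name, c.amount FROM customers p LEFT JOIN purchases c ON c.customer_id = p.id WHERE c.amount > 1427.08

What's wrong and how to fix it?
Bug: A WHERE condition on the right-hand table after LEFT JOIN drops unmatched parents

Fix: Move the right-table condition into the ON clause so unmatched parents are kept

Corrected query:
SELECT p.name, c.amount FROM customers p LEFT JOIN purchases c ON c.customer_id = p.id AND c.amount > 1427.08

Result:
name  | amount 
------+--------
Alice | NULL   
Eve   | NULL   
Dave  | 1696.65
Bob   | NULL   
Frank | NULL   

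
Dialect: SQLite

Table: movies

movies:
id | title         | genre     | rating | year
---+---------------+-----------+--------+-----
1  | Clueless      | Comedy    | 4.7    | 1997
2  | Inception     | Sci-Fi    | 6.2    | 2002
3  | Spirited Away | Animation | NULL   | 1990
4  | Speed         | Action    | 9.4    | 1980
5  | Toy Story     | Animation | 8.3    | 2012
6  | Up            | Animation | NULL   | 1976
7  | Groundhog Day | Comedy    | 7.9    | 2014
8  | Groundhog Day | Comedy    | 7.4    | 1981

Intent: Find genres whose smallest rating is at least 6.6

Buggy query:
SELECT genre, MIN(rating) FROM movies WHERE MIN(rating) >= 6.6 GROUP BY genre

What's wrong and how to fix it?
Bug: MIN() in WHERE is a misuse of aggregate

Fix: Use HAVING for the per-group MIN condition

Corrected query:
SELECT genre, MIN(rating) FROM movies GROUP BY genre HAVING MIN(rating) >= 6.6

Result:
genre     | MIN(rating)
----------+------------
Action    | 9.4        
Animation | 8.3        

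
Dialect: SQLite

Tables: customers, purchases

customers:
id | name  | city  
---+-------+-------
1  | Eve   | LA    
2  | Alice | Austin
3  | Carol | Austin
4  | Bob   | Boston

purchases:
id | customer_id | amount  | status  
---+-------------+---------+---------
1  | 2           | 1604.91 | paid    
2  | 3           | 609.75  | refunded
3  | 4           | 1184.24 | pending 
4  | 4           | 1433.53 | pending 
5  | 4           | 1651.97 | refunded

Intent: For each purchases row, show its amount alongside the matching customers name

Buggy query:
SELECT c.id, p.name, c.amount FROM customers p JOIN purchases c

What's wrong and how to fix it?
Bug: Missing join condition: each purchases row is matched to all customers rows instead of just its own

Fix: Specify the join condition linking the foreign key to the parent id

Corrected query:
SELECT c.id, p.name, c.amount FROM customers p JOIN purchases c ON c.customer_id = p.id

Result:
id | name  | amount 
---+-------+--------
1  | Alice | 1604.91
2  | Carol | 609.75 
3  | Bob   | 1184.24
4  | Bob   | 1433.53
5  | Bob   | 1651.97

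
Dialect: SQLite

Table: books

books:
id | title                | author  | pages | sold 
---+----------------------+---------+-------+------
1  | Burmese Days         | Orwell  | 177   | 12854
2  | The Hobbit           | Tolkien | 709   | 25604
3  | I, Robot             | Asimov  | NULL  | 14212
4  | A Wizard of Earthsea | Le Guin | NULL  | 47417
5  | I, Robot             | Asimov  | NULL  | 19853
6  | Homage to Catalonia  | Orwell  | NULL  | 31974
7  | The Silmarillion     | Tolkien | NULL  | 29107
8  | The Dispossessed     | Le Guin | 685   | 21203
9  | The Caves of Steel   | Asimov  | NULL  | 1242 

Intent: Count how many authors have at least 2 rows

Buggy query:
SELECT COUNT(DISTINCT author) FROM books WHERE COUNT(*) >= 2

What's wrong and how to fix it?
Bug: COUNT(*) cannot appear in WHERE; the per-group count doesn't exist yet

Fix: Use a subquery that GROUPs and filters with HAVING, then count its rows

Corrected query:
SELECT COUNT(*) FROM (SELECT author FROM books GROUP BY author HAVING COUNT(*) >= 2)

Result:
COUNT(*)
--------
4       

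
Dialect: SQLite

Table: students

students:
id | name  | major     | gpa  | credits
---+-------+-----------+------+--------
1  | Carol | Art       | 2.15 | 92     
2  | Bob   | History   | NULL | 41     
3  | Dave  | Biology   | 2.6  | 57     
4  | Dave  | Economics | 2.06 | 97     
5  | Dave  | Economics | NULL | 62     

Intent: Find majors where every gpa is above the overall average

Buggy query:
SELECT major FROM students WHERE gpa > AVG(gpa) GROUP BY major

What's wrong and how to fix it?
Bug: AVG() is an aggregate; it can't sit directly in WHERE

Fix: Compute the overall average in a scalar subquery and compare each group's MIN against it in HAVING

Corrected query:
SELECT major FROM students GROUP BY major HAVING MIN(gpa) > (SELECT AVG(gpa) FROM students)

Result:
major  
-------
Biology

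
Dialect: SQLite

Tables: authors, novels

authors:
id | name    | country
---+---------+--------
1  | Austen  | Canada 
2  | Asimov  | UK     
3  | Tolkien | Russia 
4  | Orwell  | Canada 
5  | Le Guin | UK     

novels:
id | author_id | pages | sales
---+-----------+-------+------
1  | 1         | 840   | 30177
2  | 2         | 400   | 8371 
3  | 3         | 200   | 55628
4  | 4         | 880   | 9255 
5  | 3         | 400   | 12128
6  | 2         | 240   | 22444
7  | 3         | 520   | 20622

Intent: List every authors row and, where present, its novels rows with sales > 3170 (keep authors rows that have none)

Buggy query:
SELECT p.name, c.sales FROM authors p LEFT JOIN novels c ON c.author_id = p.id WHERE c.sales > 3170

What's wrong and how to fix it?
Bug: Filtering c.sales in WHERE discards the NULL rows produced by LEFT JOIN, turning it into an inner join

Fix: Put 'c.sales > 3170' in the JOIN's ON clause instead of WHERE

Corrected query:
SELECT p.name, c.sales FROM authors p LEFT JOIN novels c ON c.author_id = p.id AND c.sales > 3170

Result:
name    | sales
--------+------
Austen  | 30177
Asimov  | 8371 
Asimov  | 22444
Tolkien | 12128
Tolkien | 20622
Tolkien | 55628
Orwell  | 9255 
Le Guin | NULL 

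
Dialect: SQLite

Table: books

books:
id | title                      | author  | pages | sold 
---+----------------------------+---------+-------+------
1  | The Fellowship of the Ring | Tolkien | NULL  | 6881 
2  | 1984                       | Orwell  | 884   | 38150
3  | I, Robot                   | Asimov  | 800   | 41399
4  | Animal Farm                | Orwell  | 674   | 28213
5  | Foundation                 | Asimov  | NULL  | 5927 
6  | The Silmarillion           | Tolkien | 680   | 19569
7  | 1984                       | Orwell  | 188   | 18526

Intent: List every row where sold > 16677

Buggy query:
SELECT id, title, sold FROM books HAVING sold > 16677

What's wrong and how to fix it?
Bug: This is a non-aggregate query (no GROUP BY, no aggregates), so in SQLite the HAVING clause is invalid here; a row-level condition belongs in WHERE

Fix: Use WHERE for row-level filtering

Corrected query:
SELECT id, title, sold FROM books WHERE sold > 16677

Result:
id | title            | sold 
---+------------------+------
2  | 1984             | 38150
3  | I, Robot         | 41399
4  | Animal Farm      | 28213
6  | The Silmarillion | 19569
7  | 1984             | 18526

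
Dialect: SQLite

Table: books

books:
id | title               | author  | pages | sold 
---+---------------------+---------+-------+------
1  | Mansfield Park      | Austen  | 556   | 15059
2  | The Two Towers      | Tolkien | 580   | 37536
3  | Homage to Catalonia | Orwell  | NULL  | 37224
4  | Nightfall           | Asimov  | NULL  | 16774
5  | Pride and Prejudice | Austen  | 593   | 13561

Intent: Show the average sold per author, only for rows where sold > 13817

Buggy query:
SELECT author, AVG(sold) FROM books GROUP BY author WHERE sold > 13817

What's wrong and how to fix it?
Bug: WHERE cannot follow GROUP BY

Fix: Place WHERE between FROM and GROUP BY

Corrected query:
SELECT author, AVG(sold) FROM books WHERE sold > 13817 GROUP BY author

Result:
author  | AVG(sold)
--------+----------
Asimov  | 16774    
Austen  | 15059    
Orwell  | 37224    
Tolkien | 37536    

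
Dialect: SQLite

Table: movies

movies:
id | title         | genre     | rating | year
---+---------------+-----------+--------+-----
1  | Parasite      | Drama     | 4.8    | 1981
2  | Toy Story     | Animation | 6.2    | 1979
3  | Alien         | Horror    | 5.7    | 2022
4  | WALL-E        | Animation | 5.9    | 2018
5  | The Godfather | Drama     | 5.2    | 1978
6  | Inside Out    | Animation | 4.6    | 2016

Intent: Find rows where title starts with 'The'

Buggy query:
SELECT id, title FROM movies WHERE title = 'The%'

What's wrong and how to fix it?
Bug: Wildcards only work with LIKE; '=' treats '%' as a literal character

Fix: Replace '=' with LIKE so 'The%' is treated as a pattern

Corrected query:
SELECT id, title FROM movies WHERE title LIKE 'The%'

Result:
id | title        
---+--------------
5  | The Godfather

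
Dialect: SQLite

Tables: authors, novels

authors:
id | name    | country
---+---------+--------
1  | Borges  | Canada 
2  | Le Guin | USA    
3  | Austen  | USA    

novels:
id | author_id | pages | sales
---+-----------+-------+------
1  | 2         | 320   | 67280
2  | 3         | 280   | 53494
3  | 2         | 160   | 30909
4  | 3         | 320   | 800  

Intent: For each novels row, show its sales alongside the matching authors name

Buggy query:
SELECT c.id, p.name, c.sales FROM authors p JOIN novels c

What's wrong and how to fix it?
Bug: JOIN with no ON clause produces a cartesian product; every novels row pairs with every authors row

Fix: Specify the join condition linking the foreign key to the parent id

Corrected query:
SELECT c.id, p.name, c.sales FROM authors p JOIN novels c ON c.author_id = p.id

Result:
id | name    | sales
---+---------+------
1  | Le Guin | 67280
2  | Austen  | 53494
3  | Le Guin | 30909
4  | Austen  | 800  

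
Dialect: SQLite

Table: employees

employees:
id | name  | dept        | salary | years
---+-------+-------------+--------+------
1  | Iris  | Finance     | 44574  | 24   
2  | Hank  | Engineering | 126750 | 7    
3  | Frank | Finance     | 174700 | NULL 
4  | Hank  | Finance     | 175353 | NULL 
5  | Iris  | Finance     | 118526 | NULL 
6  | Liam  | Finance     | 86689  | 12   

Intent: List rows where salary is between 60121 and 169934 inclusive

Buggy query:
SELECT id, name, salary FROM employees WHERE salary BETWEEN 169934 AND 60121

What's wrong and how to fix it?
Bug: BETWEEN expects the lower bound first; with 169934 AND 60121 the range is empty

Fix: Swap the bounds so the smaller value comes first

Corrected query:
SELECT id, name, salary FROM employees WHERE salary BETWEEN 60121 AND 169934

Result:
id | name | salary
---+------+-------
2  | Hank | 126750
5  | Iris | 118526
6  | Liam | 86689 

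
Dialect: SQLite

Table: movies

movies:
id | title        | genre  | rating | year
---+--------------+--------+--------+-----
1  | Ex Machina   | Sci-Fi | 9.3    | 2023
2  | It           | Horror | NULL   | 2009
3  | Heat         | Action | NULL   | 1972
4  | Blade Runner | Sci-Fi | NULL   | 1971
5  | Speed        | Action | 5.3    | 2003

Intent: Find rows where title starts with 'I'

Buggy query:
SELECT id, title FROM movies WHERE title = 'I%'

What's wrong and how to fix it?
Bug: '=' compares the literal string including the % character; pattern matching needs LIKE

Fix: Use LIKE for wildcard pattern matching

Corrected query:
SELECT id, title FROM movies WHERE title LIKE 'I%'

Result:
id | title
---+------
2  | It   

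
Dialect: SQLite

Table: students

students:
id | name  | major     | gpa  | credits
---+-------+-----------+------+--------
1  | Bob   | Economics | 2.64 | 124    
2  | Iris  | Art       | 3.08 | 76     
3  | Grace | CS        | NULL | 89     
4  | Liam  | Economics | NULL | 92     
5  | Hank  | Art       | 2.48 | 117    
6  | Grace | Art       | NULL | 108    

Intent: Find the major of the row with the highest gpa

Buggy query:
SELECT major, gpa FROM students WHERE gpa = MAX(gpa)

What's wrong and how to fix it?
Bug: MAX(gpa) is an aggregate and cannot be used directly in WHERE

Fix: Wrap MAX in a scalar subquery so WHERE compares against a single value

Corrected query:
SELECT major, gpa FROM students WHERE gpa = (SELECT MAX(gpa) FROM students)

Result:
major | gpa 
------+-----
Art   | 3.08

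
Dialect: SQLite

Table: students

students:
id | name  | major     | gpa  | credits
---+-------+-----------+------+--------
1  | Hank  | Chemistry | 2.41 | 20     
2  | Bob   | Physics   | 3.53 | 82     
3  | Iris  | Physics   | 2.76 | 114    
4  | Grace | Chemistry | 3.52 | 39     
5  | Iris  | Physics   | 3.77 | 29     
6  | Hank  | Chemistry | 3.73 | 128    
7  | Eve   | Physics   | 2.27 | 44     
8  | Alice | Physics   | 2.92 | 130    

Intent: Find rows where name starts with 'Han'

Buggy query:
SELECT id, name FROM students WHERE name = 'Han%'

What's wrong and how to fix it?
Bug: '=' compares the literal string including the % character; pattern matching needs LIKE

Fix: Use LIKE for wildcard pattern matching

Corrected query:
SELECT id, name FROM students WHERE name LIKE 'Han%'

Result:
id | name
---+-----
1  | Hank
6  | Hank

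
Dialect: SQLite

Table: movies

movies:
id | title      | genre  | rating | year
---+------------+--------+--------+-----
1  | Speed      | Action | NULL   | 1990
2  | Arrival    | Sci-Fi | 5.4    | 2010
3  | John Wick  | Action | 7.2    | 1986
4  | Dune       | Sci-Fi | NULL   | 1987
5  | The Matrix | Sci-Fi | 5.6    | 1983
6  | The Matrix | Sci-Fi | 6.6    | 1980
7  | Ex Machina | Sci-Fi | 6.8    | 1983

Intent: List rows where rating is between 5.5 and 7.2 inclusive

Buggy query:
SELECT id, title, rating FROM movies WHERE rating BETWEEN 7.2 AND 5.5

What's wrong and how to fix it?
Bug: BETWEEN expects the lower bound first; with 7.2 AND 5.5 the range is empty

Fix: Write BETWEEN 5.5 AND 7.2

Corrected query:
SELECT id, title, rating FROM movies WHERE rating BETWEEN 5.5 AND 7.2

Result:
id | title      | rating
---+------------+-------
3  | John Wick  | 7.2   
5  | The Matrix | 5.6   
6  | The Matrix | 6.6   
7  | Ex Machina | 6.8   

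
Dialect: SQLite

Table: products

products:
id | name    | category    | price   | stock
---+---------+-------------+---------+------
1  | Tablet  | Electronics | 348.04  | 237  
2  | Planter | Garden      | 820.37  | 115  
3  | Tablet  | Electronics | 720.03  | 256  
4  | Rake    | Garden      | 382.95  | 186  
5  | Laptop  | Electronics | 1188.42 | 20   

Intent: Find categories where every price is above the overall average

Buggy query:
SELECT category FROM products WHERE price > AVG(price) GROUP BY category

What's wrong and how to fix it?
Bug: WHERE evaluates per row before aggregation, so AVG() is unavailable

Fix: Use a subquery for AVG and a HAVING MIN(...) filter so the condition holds for every row in the group

Corrected query:
SELECT category FROM products GROUP BY category HAVING MIN(price) > (SELECT AVG(price) FROM products)

Result:
(no rows)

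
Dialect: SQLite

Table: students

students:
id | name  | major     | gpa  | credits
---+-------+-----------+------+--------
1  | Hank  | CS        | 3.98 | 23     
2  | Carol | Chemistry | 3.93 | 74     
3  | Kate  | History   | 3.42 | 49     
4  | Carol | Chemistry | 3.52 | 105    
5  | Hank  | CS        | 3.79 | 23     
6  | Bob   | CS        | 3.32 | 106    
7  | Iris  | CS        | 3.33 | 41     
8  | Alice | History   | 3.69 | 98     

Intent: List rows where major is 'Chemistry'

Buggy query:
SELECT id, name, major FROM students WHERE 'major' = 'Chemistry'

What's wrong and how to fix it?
Bug: 'major' in single quotes is a string literal, not the column; the comparison is literal-vs-literal and never true

Fix: Reference the column as major without single quotes

Corrected query:
SELECT id, name, major FROM students WHERE major = 'Chemistry'

Result:
id | name  | major    
---+-------+----------
2  | Carol | Chemistry
4  | Carol | Chemistry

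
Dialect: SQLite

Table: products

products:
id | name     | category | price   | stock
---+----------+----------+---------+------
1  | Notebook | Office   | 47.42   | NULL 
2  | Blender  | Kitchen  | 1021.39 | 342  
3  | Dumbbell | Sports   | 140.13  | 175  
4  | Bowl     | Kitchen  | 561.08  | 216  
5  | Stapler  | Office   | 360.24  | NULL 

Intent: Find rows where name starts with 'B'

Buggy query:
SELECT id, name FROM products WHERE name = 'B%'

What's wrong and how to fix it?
Bug: '=' compares the literal string including the % character; pattern matching needs LIKE

Fix: Use LIKE for wildcard pattern matching

Corrected query:
SELECT id, name FROM products WHERE name LIKE 'B%'

Result:
id | name   
---+--------
2  | Blender
4  | Bowl   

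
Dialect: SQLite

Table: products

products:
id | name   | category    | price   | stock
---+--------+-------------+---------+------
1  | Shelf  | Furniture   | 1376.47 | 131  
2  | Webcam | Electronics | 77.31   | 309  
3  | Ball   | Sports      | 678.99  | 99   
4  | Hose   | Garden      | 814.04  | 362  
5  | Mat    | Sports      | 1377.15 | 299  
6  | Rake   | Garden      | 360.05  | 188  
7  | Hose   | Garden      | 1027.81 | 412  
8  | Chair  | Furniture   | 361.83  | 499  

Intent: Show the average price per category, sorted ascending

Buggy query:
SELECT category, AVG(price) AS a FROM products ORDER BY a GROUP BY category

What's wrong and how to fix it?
Bug: ORDER BY appears before GROUP BY; SQL clause order requires GROUP BY first

Fix: Move ORDER BY to the end, after GROUP BY

Corrected query:
SELECT category, AVG(price) AS a FROM products GROUP BY category ORDER BY a

Result:
category    | a         
------------+-----------
Electronics | 77.31     
Garden      | 733.966667
Furniture   | 869.15    
Sports      | 1028.07   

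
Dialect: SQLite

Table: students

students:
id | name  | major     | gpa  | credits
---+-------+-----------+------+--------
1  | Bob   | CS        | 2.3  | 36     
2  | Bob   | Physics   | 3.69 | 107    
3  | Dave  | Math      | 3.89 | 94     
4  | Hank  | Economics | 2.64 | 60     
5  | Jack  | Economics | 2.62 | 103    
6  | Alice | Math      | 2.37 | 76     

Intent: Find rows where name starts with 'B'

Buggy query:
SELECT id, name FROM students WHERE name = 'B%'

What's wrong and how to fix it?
Bug: '=' compares the literal string including the % character; pattern matching needs LIKE

Fix: Use LIKE for wildcard pattern matching

Corrected query:
SELECT id, name FROM students WHERE name LIKE 'B%'

Result:
id | name
---+-----
1  | Bob 
2  | Bob 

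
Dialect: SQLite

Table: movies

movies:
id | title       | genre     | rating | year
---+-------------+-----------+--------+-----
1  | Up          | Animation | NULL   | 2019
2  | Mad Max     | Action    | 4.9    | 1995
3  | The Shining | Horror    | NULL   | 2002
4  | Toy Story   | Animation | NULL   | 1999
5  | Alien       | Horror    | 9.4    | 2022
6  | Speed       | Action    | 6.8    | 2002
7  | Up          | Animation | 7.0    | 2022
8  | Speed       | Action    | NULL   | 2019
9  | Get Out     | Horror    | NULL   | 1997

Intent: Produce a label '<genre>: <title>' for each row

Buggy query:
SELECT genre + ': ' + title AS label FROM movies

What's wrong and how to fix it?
Bug: SQLite uses || for string concatenation; + coerces text to numbers (yielding 0)

Fix: Replace + with || to concatenate text

Corrected query:
SELECT genre || ': ' || title AS label FROM movies

Result:
label               
--------------------
Animation: Up       
Action: Mad Max     
Horror: The Shining 
Animation: Toy Story
Horror: Alien       
Action: Speed       
Animation: Up       
Action: Speed       
Horror: Get Out     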